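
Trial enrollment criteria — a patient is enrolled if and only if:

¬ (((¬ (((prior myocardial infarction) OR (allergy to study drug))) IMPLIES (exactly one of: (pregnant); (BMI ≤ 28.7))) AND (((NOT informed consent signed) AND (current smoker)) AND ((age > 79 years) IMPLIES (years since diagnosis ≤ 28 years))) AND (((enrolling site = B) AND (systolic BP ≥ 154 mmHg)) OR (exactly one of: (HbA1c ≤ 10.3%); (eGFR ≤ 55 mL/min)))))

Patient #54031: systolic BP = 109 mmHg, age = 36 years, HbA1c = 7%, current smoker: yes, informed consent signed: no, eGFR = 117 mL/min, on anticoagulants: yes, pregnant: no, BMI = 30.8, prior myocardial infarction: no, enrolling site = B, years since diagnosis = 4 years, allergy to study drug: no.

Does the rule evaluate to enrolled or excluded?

Atomic conditions:
  prior myocardial infarction: no → false
  allergy to study drug: no → false
  pregnant: no → false
  BMI ≤ 28.7: 30.8 ≤ 28.7 is false
  NOT informed consent signed: no → true
  current smoker: yes → true
  age > 79 years: 36 > 79 is false
  years since diagnosis ≤ 28 years: 4 ≤ 28 is true
  enrolling site = B: B == B is true
  systolic BP ≥ 154 mmHg: 109 ≥ 154 is false
  HbA1c ≤ 10.3%: 7 ≤ 10.3 is true
  eGFR ≤ 55 mL/min: 117 ≤ 55 is false
Combine:
[1.1.1.1] false OR false = false
[1.1.1] NOT false = true
[1.1.2] exactly-one(false, false) = false
[1.1] true → false = false
[1.2.1] true AND true = true
[1.2.2] false → true (antecedent false ⇒ implication holds) = true
[1.2] true AND true = true
[1.3.1] true AND false = false
[1.3.2] exactly-one(true, false) = true
[1.3] false OR true = true
[1] false AND true AND true = false
[root] NOT false = true
Overall: true → enrolled

Enrolled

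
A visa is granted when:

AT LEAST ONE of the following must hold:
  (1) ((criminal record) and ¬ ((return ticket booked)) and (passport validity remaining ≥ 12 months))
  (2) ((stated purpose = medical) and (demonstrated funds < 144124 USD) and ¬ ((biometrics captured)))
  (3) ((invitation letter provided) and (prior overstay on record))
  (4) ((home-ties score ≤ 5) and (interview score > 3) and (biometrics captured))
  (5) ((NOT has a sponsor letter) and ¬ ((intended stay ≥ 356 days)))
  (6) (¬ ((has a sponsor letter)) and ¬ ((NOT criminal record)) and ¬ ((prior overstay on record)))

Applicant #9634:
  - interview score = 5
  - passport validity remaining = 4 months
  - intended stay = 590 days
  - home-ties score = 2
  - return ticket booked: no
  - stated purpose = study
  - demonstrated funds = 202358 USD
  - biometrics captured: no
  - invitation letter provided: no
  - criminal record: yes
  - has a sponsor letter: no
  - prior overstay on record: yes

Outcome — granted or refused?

Refused

Atomic conditions:
  criminal record: yes → true
  return ticket booked: no → false
  passport validity remaining ≥ 12 months: 4 ≥ 12 is false
  stated purpose = medical: study == medical is false
  demonstrated funds < 144124 USD: 202358 < 144124 is false
  biometrics captured: no → false
  invitation letter provided: no → false
  prior overstay on record: yes → true
  home-ties score ≤ 5: 2 ≤ 5 is true
  interview score > 3: 5 > 3 is true
  NOT has a sponsor letter: no → true
  intended stay ≥ 356 days: 590 ≥ 356 is true
  has a sponsor letter: no → false
  NOT criminal record: yes → false
Combine:
[1.2] NOT false = true
[1] true AND true AND false = false
[2.3] NOT false = true
[2] false AND false AND true = false
[3] false AND true = false
[4] true AND true AND false = false
[5.2] NOT true = false
[5] true AND false = false
[6.1] NOT false = true
[6.2] NOT false = true
[6.3] NOT true = false
[6] true AND true AND false = false
[root] false OR false OR false OR false OR false OR false = false
Overall: false → refused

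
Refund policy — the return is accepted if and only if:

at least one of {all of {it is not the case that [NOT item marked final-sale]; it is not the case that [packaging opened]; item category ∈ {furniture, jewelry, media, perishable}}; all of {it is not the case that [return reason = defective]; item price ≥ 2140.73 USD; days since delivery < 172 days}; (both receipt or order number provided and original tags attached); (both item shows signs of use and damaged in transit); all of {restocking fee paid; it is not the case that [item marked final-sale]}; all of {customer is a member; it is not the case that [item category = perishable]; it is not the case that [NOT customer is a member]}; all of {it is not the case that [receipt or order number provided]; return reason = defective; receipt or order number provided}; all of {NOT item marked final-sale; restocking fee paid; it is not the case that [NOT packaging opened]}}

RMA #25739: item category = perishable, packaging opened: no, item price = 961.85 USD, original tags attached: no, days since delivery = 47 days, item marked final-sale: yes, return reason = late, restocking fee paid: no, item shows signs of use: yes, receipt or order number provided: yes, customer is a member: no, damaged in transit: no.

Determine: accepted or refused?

Accepted

Atomic conditions:
  NOT item marked final-sale: yes → false
  packaging opened: no → false
  item category ∈ {furniture, jewelry, media, perishable}: perishable is in the set → true
  return reason = defective: late == defective is false
  item price ≥ 2140.73 USD: 961.85 ≥ 2140.73 is false
  days since delivery < 172 days: 47 < 172 is true
  receipt or order number provided: yes → true
  original tags attached: no → false
  item shows signs of use: yes → true
  damaged in transit: no → false
  restocking fee paid: no → false
  item marked final-sale: yes → true
  customer is a member: no → false
  item category = perishable: perishable == perishable is true
  NOT customer is a member: no → true
  NOT packaging opened: no → true
Combine:
[1.1] NOT false = true
[1.2] NOT false = true
[1] true AND true AND true = true
[2.1] NOT false = true
[2] true AND false AND true = false
[3] true AND false = false
[4] true AND false = false
[5.2] NOT true = false
[5] false AND false = false
[6.2] NOT true = false
[6.3] NOT true = false
[6] false AND false AND false = false
[7.1] NOT true = false
[7] false AND false AND true = false
[8.3] NOT true = false
[8] false AND false AND false = false
[root] true OR false OR false OR false OR false OR false OR false OR false = true
Overall: true → accepted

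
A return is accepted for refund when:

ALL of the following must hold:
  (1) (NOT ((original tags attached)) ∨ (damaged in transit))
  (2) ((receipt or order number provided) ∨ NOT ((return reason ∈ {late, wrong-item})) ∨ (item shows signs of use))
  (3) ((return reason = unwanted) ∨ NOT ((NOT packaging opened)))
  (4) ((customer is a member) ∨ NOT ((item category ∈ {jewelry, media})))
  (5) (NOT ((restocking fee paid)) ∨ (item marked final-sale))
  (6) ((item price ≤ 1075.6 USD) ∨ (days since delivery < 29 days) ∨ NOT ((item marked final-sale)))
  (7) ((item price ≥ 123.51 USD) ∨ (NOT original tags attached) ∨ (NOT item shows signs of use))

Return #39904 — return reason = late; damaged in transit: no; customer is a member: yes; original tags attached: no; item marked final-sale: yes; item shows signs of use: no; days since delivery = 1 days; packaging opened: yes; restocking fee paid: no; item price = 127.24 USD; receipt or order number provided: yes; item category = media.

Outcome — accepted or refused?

Atomic conditions:
  original tags attached: no → false
  damaged in transit: no → false
  receipt or order number provided: yes → true
  return reason ∈ {late, wrong-item}: late is in the set → true
  item shows signs of use: no → false
  return reason = unwanted: late == unwanted is false
  NOT packaging opened: yes → false
  customer is a member: yes → true
  item category ∈ {jewelry, media}: media is in the set → true
  restocking fee paid: no → false
  item marked final-sale: yes → true
  item price ≤ 1075.6 USD: 127.24 ≤ 1075.6 is true
  days since delivery < 29 days: 1 < 29 is true
  item price ≥ 123.51 USD: 127.24 ≥ 123.51 is true
  NOT original tags attached: no → true
  NOT item shows signs of use: no → true
Combine:
[1.1] NOT false = true
[1] true OR false = true
[2.2] NOT true = false
[2] true OR false OR false = true
[3.2] NOT false = true
[3] false OR true = true
[4.2] NOT true = false
[4] true OR false = true
[5.1] NOT false = true
[5] true OR true = true
[6.3] NOT true = false
[6] true OR true OR false = true
[7] true OR true OR true = true
[root] true AND true AND true AND true AND true AND true AND true = true
Overall: true → accepted

Accepted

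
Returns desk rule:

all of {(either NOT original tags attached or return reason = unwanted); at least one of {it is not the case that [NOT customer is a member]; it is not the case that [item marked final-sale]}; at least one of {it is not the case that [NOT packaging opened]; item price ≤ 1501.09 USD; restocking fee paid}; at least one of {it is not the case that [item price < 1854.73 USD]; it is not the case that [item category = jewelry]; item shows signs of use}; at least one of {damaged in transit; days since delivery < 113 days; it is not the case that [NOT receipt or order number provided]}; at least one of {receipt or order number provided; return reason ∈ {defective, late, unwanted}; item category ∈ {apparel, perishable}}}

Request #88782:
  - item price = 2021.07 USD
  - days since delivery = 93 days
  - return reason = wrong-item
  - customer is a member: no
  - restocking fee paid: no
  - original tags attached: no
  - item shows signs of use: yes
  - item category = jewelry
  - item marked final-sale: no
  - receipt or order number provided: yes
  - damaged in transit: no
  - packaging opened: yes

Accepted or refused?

Atomic conditions:
  NOT original tags attached: no → true
  return reason = unwanted: wrong-item == unwanted is false
  NOT customer is a member: no → true
  item marked final-sale: no → false
  NOT packaging opened: yes → false
  item price ≤ 1501.09 USD: 2021.07 ≤ 1501.09 is false
  restocking fee paid: no → false
  item price < 1854.73 USD: 2021.07 < 1854.73 is false
  item category = jewelry: jewelry == jewelry is true
  item shows signs of use: yes → true
  damaged in transit: no → false
  days since delivery < 113 days: 93 < 113 is true
  NOT receipt or order number provided: yes → false
  receipt or order number provided: yes → true
  return reason ∈ {defective, late, unwanted}: wrong-item is not in the set → false
  item category ∈ {apparel, perishable}: jewelry is not in the set → false
Combine:
[1] true OR false = true
[2.1] NOT true = false
[2.2] NOT false = true
[2] false OR true = true
[3.1] NOT false = true
[3] true OR false OR false = true
[4.1] NOT false = true
[4.2] NOT true = false
[4] true OR false OR true = true
[5.3] NOT false = true
[5] false OR true OR true = true
[6] true OR false OR false = true
[root] true AND true AND true AND true AND true AND true = true
Overall: true → accepted

Accepted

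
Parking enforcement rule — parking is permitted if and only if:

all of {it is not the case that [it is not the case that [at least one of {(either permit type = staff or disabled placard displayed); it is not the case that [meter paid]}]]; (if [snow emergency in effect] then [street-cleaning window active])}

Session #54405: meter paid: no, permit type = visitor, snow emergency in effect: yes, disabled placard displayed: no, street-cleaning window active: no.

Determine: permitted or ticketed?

Atomic conditions:
  permit type = staff: visitor == staff is false
  disabled placard displayed: no → false
  meter paid: no → false
  snow emergency in effect: yes → true
  street-cleaning window active: no → false
Combine:
[1.1.1.1] false OR false = false
[1.1.1.2] NOT false = true
[1.1.1] false OR true = true
[1.1] NOT true = false
[1] NOT false = true
[2] true → false = false
[root] true AND false = false
Overall: false → ticketed

Ticketed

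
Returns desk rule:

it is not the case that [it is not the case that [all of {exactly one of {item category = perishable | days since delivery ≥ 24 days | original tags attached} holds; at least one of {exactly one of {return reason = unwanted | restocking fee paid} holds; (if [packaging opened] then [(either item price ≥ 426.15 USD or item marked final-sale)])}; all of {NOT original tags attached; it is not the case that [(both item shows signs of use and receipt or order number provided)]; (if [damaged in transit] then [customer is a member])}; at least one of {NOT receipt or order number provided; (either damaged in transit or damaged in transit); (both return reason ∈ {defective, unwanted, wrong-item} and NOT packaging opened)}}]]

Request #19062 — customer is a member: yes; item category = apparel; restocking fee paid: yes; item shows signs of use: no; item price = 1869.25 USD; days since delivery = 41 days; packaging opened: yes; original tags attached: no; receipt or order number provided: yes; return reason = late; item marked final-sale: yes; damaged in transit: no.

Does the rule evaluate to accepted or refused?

Atomic conditions:
  item category = perishable: apparel == perishable is false
  days since delivery ≥ 24 days: 41 ≥ 24 is true
  original tags attached: no → false
  return reason = unwanted: late == unwanted is false
  restocking fee paid: yes → true
  packaging opened: yes → true
  item price ≥ 426.15 USD: 1869.25 ≥ 426.15 is true
  item marked final-sale: yes → true
  NOT original tags attached: no → true
  item shows signs of use: no → false
  receipt or order number provided: yes → true
  damaged in transit: no → false
  customer is a member: yes → true
  NOT receipt or order number provided: yes → false
  return reason ∈ {defective, unwanted, wrong-item}: late is not in the set → false
  NOT packaging opened: yes → false
Combine:
[1.1.1] exactly-one(false, true, false) = true
[1.1.2.1] exactly-one(false, true) = true
[1.1.2.2.2] true OR true = true
[1.1.2.2] true → true = true
[1.1.2] true OR true = true
[1.1.3.2.1] false AND true = false
[1.1.3.2] NOT false = true
[1.1.3.3] false → true (antecedent false ⇒ implication holds) = true
[1.1.3] true AND true AND true = true
[1.1.4.2] false OR false = false
[1.1.4.3] false AND false = false
[1.1.4] false OR false OR false = false
[1.1] true AND true AND true AND false = false
[1] NOT false = true
[root] NOT true = false
Overall: false → refused

Refused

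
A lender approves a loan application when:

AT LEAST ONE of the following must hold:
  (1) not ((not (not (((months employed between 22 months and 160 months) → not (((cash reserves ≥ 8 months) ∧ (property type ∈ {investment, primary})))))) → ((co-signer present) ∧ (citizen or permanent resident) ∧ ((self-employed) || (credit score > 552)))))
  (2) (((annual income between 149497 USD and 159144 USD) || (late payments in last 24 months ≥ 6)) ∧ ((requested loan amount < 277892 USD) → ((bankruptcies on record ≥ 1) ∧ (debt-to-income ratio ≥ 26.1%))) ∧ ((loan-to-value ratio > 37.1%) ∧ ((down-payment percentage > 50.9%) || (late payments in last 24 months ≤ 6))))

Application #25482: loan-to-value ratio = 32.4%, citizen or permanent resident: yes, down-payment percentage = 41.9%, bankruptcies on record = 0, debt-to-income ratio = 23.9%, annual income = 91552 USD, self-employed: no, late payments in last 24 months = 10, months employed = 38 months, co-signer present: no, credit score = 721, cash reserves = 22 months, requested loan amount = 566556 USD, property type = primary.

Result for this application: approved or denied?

Denied

Atomic conditions:
  months employed between 22 months and 160 months: 38 in [22, 160] is true
  cash reserves ≥ 8 months: 22 ≥ 8 is true
  property type ∈ {investment, primary}: primary is in the set → true
  co-signer present: no → false
  citizen or permanent resident: yes → true
  self-employed: no → false
  credit score > 552: 721 > 552 is true
  annual income between 149497 USD and 159144 USD: 91552 in [149497, 159144] is false
  late payments in last 24 months ≥ 6: 10 ≥ 6 is true
  requested loan amount < 277892 USD: 566556 < 277892 is false
  bankruptcies on record ≥ 1: 0 ≥ 1 is false
  debt-to-income ratio ≥ 26.1%: 23.9 ≥ 26.1 is false
  loan-to-value ratio > 37.1%: 32.4 > 37.1 is false
  down-payment percentage > 50.9%: 41.9 > 50.9 is false
  late payments in last 24 months ≤ 6: 10 ≤ 6 is false
Combine:
[1.1.1.1.1.2.1] true AND true = true
[1.1.1.1.1.2] NOT true = false
[1.1.1.1.1] true → false = false
[1.1.1.1] NOT false = true
[1.1.1] NOT true = false
[1.1.2.3] false OR true = true
[1.1.2] false AND true AND true = false
[1.1] false → false (antecedent false ⇒ implication holds) = true
[1] NOT true = false
[2.1] false OR true = true
[2.2.2] false AND false = false
[2.2] false → false (antecedent false ⇒ implication holds) = true
[2.3.2] false OR false = false
[2.3] false AND false = false
[2] true AND true AND false = false
[root] false OR false = false
Overall: false → denied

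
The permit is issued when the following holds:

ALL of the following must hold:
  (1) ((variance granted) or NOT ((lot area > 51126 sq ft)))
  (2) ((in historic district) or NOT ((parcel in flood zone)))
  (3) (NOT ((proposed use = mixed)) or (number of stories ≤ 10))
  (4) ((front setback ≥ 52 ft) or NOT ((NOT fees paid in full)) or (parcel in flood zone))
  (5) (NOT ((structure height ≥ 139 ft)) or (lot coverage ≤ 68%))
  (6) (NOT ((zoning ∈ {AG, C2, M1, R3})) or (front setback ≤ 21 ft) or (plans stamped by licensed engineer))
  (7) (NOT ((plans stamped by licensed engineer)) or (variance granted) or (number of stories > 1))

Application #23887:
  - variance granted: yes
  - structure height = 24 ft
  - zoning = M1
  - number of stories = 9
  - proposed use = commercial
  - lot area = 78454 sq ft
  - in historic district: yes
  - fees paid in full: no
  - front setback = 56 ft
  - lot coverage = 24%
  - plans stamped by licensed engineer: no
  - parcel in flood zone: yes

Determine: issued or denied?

Denied

Atomic conditions:
  variance granted: yes → true
  lot area > 51126 sq ft: 78454 > 51126 is true
  in historic district: yes → true
  parcel in flood zone: yes → true
  proposed use = mixed: commercial == mixed is false
  number of stories ≤ 10: 9 ≤ 10 is true
  front setback ≥ 52 ft: 56 ≥ 52 is true
  NOT fees paid in full: no → true
  structure height ≥ 139 ft: 24 ≥ 139 is false
  lot coverage ≤ 68%: 24 ≤ 68 is true
  zoning ∈ {AG, C2, M1, R3}: M1 is in the set → true
  front setback ≤ 21 ft: 56 ≤ 21 is false
  plans stamped by licensed engineer: no → false
  number of stories > 1: 9 > 1 is true
Combine:
[1.2] NOT true = false
[1] true OR false = true
[2.2] NOT true = false
[2] true OR false = true
[3.1] NOT false = true
[3] true OR true = true
[4.2] NOT true = false
[4] true OR false OR true = true
[5.1] NOT false = true
[5] true OR true = true
[6.1] NOT true = false
[6] false OR false OR false = false
[7.1] NOT false = true
[7] true OR true OR true = true
[root] true AND true AND true AND true AND true AND false AND true = false
Overall: false → denied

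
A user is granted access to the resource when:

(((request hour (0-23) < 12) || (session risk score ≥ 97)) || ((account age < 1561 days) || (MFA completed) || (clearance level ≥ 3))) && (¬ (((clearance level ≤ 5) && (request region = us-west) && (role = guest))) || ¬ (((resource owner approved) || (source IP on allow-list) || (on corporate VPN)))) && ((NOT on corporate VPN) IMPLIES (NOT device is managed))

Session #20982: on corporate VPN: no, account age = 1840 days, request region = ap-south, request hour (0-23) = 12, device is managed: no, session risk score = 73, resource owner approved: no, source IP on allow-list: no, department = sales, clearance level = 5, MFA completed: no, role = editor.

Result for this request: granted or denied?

Atomic conditions:
  request hour (0-23) < 12: 12 < 12 is false
  session risk score ≥ 97: 73 ≥ 97 is false
  account age < 1561 days: 1840 < 1561 is false
  MFA completed: no → false
  clearance level ≥ 3: 5 ≥ 3 is true
  clearance level ≤ 5: 5 ≤ 5 is true
  request region = us-west: ap-south == us-west is false
  role = guest: editor == guest is false
  resource owner approved: no → false
  source IP on allow-list: no → false
  on corporate VPN: no → false
  NOT on corporate VPN: no → true
  NOT device is managed: no → true
Combine:
[1.1] false OR false = false
[1.2] false OR false OR true = true
[1] false OR true = true
[2.1.1] true AND false AND false = false
[2.1] NOT false = true
[2.2.1] false OR false OR false = false
[2.2] NOT false = true
[2] true OR true = true
[3] true → true = true
[root] true AND true AND true = true
Overall: true → granted

Granted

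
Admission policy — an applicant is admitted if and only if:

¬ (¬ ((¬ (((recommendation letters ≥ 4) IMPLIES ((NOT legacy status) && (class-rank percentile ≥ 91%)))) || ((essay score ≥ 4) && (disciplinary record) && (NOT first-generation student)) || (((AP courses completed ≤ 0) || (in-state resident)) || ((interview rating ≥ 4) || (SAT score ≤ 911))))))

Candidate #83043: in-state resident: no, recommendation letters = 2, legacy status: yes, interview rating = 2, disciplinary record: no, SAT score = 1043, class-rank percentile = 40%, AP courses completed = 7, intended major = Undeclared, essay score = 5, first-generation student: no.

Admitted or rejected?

Rejected

Atomic conditions:
  recommendation letters ≥ 4: 2 ≥ 4 is false
  NOT legacy status: yes → false
  class-rank percentile ≥ 91%: 40 ≥ 91 is false
  essay score ≥ 4: 5 ≥ 4 is true
  disciplinary record: no → false
  NOT first-generation student: no → true
  AP courses completed ≤ 0: 7 ≤ 0 is false
  in-state resident: no → false
  interview rating ≥ 4: 2 ≥ 4 is false
  SAT score ≤ 911: 1043 ≤ 911 is false
Combine:
[1.1.1.1.2] false AND false = false
[1.1.1.1] false → false (antecedent false ⇒ implication holds) = true
[1.1.1] NOT true = false
[1.1.2] true AND false AND true = false
[1.1.3.1] false OR false = false
[1.1.3.2] false OR false = false
[1.1.3] false OR false = false
[1.1] false OR false OR false = false
[1] NOT false = true
[root] NOT true = false
Overall: false → rejected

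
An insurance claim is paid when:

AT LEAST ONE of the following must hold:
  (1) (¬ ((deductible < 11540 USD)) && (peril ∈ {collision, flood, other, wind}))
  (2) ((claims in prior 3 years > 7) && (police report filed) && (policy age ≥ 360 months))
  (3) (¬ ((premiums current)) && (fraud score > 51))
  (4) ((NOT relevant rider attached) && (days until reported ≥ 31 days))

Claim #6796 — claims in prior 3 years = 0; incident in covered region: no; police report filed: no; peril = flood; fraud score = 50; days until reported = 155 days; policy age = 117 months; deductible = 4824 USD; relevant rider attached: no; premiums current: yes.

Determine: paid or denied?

Atomic conditions:
  deductible < 11540 USD: 4824 < 11540 is true
  peril ∈ {collision, flood, other, wind}: flood is in the set → true
  claims in prior 3 years > 7: 0 > 7 is false
  police report filed: no → false
  policy age ≥ 360 months: 117 ≥ 360 is false
  premiums current: yes → true
  fraud score > 51: 50 > 51 is false
  NOT relevant rider attached: no → true
  days until reported ≥ 31 days: 155 ≥ 31 is true
Combine:
[1.1] NOT true = false
[1] false AND true = false
[2] false AND false AND false = false
[3.1] NOT true = false
[3] false AND false = false
[4] true AND true = true
[root] false OR false OR false OR true = true
Overall: true → paid

Paid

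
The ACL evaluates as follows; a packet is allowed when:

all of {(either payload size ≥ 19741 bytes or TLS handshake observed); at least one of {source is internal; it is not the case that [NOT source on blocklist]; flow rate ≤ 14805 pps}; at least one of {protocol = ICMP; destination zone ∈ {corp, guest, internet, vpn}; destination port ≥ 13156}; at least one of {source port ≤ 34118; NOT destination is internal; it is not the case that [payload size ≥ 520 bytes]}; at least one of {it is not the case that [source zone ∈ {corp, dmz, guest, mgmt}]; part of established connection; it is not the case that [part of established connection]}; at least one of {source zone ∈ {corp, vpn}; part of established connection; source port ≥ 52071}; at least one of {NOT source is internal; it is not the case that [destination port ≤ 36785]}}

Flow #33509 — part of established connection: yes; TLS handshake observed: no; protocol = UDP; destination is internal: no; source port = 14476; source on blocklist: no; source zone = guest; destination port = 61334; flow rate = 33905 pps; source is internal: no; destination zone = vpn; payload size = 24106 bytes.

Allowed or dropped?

Atomic conditions:
  payload size ≥ 19741 bytes: 24106 ≥ 19741 is true
  TLS handshake observed: no → false
  source is internal: no → false
  NOT source on blocklist: no → true
  flow rate ≤ 14805 pps: 33905 ≤ 14805 is false
  protocol = ICMP: UDP == ICMP is false
  destination zone ∈ {corp, guest, internet, vpn}: vpn is in the set → true
  destination port ≥ 13156: 61334 ≥ 13156 is true
  source port ≤ 34118: 14476 ≤ 34118 is true
  NOT destination is internal: no → true
  payload size ≥ 520 bytes: 24106 ≥ 520 is true
  source zone ∈ {corp, dmz, guest, mgmt}: guest is in the set → true
  part of established connection: yes → true
  source zone ∈ {corp, vpn}: guest is not in the set → false
  source port ≥ 52071: 14476 ≥ 52071 is false
  NOT source is internal: no → true
  destination port ≤ 36785: 61334 ≤ 36785 is false
Combine:
[1] true OR false = true
[2.2] NOT true = false
[2] false OR false OR false = false
[3] false OR true OR true = true
[4.3] NOT true = false
[4] true OR true OR false = true
[5.1] NOT true = false
[5.3] NOT true = false
[5] false OR true OR false = true
[6] false OR true OR false = true
[7.2] NOT false = true
[7] true OR true = true
[root] true AND false AND true AND true AND true AND true AND true = false
Overall: false → dropped

Dropped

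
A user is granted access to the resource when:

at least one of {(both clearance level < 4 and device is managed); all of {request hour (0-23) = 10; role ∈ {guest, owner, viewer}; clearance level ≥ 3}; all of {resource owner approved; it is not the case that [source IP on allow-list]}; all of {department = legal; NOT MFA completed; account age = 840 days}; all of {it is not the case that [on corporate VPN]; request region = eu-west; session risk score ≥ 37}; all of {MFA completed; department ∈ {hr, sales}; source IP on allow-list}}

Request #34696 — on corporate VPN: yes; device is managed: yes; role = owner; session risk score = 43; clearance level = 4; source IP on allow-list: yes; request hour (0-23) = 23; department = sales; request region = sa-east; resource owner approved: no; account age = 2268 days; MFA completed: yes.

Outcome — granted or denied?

Granted

Atomic conditions:
  clearance level < 4: 4 < 4 is false
  device is managed: yes → true
  request hour (0-23) = 10: 23 == 10 is false
  role ∈ {guest, owner, viewer}: owner is in the set → true
  clearance level ≥ 3: 4 ≥ 3 is true
  resource owner approved: no → false
  source IP on allow-list: yes → true
  department = legal: sales == legal is false
  NOT MFA completed: yes → false
  account age = 840 days: 2268 == 840 is false
  on corporate VPN: yes → true
  request region = eu-west: sa-east == eu-west is false
  session risk score ≥ 37: 43 ≥ 37 is true
  MFA completed: yes → true
  department ∈ {hr, sales}: sales is in the set → true
Combine:
[1] false AND true = false
[2] false AND true AND true = false
[3.2] NOT true = false
[3] false AND false = false
[4] false AND false AND false = false
[5.1] NOT true = false
[5] false AND false AND true = false
[6] true AND true AND true = true
[root] false OR false OR false OR false OR false OR true = true
Overall: true → granted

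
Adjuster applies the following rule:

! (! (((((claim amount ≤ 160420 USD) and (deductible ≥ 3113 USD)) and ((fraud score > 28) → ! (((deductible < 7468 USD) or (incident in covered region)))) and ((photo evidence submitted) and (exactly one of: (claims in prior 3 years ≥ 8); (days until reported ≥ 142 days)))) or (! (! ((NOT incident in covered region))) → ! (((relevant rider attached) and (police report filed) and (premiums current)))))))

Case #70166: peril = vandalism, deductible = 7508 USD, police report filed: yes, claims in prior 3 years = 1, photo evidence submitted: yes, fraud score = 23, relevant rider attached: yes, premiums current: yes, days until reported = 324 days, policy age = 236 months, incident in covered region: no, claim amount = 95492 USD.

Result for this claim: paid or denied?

Paid

Atomic conditions:
  claim amount ≤ 160420 USD: 95492 ≤ 160420 is true
  deductible ≥ 3113 USD: 7508 ≥ 3113 is true
  fraud score > 28: 23 > 28 is false
  deductible < 7468 USD: 7508 < 7468 is false
  incident in covered region: no → false
  photo evidence submitted: yes → true
  claims in prior 3 years ≥ 8: 1 ≥ 8 is false
  days until reported ≥ 142 days: 324 ≥ 142 is true
  NOT incident in covered region: no → true
  relevant rider attached: yes → true
  police report filed: yes → true
  premiums current: yes → true
Combine:
[1.1.1.1] true AND true = true
[1.1.1.2.2.1] false OR false = false
[1.1.1.2.2] NOT false = true
[1.1.1.2] false → true (antecedent false ⇒ implication holds) = true
[1.1.1.3.2] exactly-one(false, true) = true
[1.1.1.3] true AND true = true
[1.1.1] true AND true AND true = true
[1.1.2.1.1] NOT true = false
[1.1.2.1] NOT false = true
[1.1.2.2.1] true AND true AND true = true
[1.1.2.2] NOT true = false
[1.1.2] true → false = false
[1.1] true OR false = true
[1] NOT true = false
[root] NOT false = true
Overall: true → paid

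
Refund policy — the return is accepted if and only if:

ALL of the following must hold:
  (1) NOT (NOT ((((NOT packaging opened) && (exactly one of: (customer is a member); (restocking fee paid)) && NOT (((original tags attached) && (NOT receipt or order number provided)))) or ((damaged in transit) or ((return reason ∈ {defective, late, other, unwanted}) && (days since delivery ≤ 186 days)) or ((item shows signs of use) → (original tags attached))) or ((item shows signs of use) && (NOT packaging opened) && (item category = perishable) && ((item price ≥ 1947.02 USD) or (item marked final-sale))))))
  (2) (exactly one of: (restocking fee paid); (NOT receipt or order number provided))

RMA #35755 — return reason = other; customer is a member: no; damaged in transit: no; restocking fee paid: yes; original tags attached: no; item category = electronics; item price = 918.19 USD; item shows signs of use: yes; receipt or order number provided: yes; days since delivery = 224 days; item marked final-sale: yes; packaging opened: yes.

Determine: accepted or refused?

Atomic conditions:
  NOT packaging opened: yes → false
  customer is a member: no → false
  restocking fee paid: yes → true
  original tags attached: no → false
  NOT receipt or order number provided: yes → false
  damaged in transit: no → false
  return reason ∈ {defective, late, other, unwanted}: other is in the set → true
  days since delivery ≤ 186 days: 224 ≤ 186 is false
  item shows signs of use: yes → true
  item category = perishable: electronics == perishable is false
  item price ≥ 1947.02 USD: 918.19 ≥ 1947.02 is false
  item marked final-sale: yes → true
Combine:
[1.1.1.1.2] exactly-one(false, true) = true
[1.1.1.1.3.1] false AND false = false
[1.1.1.1.3] NOT false = true
[1.1.1.1] false AND true AND true = false
[1.1.1.2.2] true AND false = false
[1.1.1.2.3] true → false = false
[1.1.1.2] false OR false OR false = false
[1.1.1.3.4] false OR true = true
[1.1.1.3] true AND false AND false AND true = false
[1.1.1] false OR false OR false = false
[1.1] NOT false = true
[1] NOT true = false
[2] exactly-one(true, false) = true
[root] false AND true = false
Overall: false → refused

Refused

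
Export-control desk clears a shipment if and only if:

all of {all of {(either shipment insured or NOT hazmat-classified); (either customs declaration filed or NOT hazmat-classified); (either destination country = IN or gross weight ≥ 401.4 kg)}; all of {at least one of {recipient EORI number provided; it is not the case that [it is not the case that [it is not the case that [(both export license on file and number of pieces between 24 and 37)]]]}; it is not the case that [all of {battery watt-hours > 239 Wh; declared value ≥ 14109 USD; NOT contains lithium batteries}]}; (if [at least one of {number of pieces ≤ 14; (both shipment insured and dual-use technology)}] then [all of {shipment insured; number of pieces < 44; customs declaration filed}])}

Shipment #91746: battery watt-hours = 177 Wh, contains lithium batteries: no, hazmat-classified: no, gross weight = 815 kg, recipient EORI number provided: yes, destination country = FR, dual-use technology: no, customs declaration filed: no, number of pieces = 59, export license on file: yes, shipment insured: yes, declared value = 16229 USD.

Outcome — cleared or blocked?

Atomic conditions:
  shipment insured: yes → true
  NOT hazmat-classified: no → true
  customs declaration filed: no → false
  destination country = IN: FR == IN is false
  gross weight ≥ 401.4 kg: 815 ≥ 401.4 is true
  recipient EORI number provided: yes → true
  export license on file: yes → true
  number of pieces between 24 and 37: 59 in [24, 37] is false
  battery watt-hours > 239 Wh: 177 > 239 is false
  declared value ≥ 14109 USD: 16229 ≥ 14109 is true
  NOT contains lithium batteries: no → true
  number of pieces ≤ 14: 59 ≤ 14 is false
  dual-use technology: no → false
  number of pieces < 44: 59 < 44 is false
Combine:
[1.1] true OR true = true
[1.2] false OR true = true
[1.3] false OR true = true
[1] true AND true AND true = true
[2.1.2.1.1.1] true AND false = false
[2.1.2.1.1] NOT false = true
[2.1.2.1] NOT true = false
[2.1.2] NOT false = true
[2.1] true OR true = true
[2.2.1] false AND true AND true = false
[2.2] NOT false = true
[2] true AND true = true
[3.1.2] true AND false = false
[3.1] false OR false = false
[3.2] true AND false AND false = false
[3] false → false (antecedent false ⇒ implication holds) = true
[root] true AND true AND true = true
Overall: true → cleared

Cleared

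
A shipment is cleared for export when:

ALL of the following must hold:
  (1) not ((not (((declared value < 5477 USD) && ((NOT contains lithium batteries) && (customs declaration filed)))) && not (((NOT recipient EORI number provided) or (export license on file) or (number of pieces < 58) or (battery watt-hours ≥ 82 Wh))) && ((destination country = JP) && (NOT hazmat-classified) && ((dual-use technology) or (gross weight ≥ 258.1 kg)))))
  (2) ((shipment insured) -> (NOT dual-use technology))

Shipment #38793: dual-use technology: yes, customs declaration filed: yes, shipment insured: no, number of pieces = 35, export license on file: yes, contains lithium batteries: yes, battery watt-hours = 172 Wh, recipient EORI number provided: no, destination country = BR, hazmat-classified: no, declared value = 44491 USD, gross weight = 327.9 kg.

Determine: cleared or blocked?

Cleared

Atomic conditions:
  declared value < 5477 USD: 44491 < 5477 is false
  NOT contains lithium batteries: yes → false
  customs declaration filed: yes → true
  NOT recipient EORI number provided: no → true
  export license on file: yes → true
  number of pieces < 58: 35 < 58 is true
  battery watt-hours ≥ 82 Wh: 172 ≥ 82 is true
  destination country = JP: BR == JP is false
  NOT hazmat-classified: no → true
  dual-use technology: yes → true
  gross weight ≥ 258.1 kg: 327.9 ≥ 258.1 is true
  shipment insured: no → false
  NOT dual-use technology: yes → false
Combine:
[1.1.1.1.2] false AND true = false
[1.1.1.1] false AND false = false
[1.1.1] NOT false = true
[1.1.2.1] true OR true OR true OR true = true
[1.1.2] NOT true = false
[1.1.3.3] true OR true = true
[1.1.3] false AND true AND true = false
[1.1] true AND false AND false = false
[1] NOT false = true
[2] false → false (antecedent false ⇒ implication holds) = true
[root] true AND true = true
Overall: true → cleared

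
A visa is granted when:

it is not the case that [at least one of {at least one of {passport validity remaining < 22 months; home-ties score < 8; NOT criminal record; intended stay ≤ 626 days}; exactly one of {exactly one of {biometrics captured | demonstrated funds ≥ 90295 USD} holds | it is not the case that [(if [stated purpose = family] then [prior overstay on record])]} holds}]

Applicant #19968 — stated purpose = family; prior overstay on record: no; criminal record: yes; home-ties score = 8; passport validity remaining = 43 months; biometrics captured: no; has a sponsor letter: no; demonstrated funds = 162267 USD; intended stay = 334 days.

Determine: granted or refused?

Refused

Atomic conditions:
  passport validity remaining < 22 months: 43 < 22 is false
  home-ties score < 8: 8 < 8 is false
  NOT criminal record: yes → false
  intended stay ≤ 626 days: 334 ≤ 626 is true
  biometrics captured: no → false
  demonstrated funds ≥ 90295 USD: 162267 ≥ 90295 is true
  stated purpose = family: family == family is true
  prior overstay on record: no → false
Combine:
[1.1] false OR false OR false OR true = true
[1.2.1] exactly-one(false, true) = true
[1.2.2.1] true → false = false
[1.2.2] NOT false = true
[1.2] exactly-one(true, true) = false
[1] true OR false = true
[root] NOT true = false
Overall: false → refused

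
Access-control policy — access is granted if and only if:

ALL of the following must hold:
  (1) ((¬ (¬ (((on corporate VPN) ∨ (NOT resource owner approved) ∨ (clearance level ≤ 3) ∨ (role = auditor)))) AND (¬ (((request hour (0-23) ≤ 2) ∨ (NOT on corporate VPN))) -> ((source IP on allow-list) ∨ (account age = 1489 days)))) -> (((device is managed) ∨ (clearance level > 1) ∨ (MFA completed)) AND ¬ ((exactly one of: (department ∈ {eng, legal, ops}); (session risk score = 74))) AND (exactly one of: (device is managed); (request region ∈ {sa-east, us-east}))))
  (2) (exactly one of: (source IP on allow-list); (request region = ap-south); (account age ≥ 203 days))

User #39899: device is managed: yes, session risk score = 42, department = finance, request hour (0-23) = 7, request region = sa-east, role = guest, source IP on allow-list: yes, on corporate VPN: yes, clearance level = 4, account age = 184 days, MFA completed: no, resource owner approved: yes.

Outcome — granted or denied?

Denied

Atomic conditions:
  on corporate VPN: yes → true
  NOT resource owner approved: yes → false
  clearance level ≤ 3: 4 ≤ 3 is false
  role = auditor: guest == auditor is false
  request hour (0-23) ≤ 2: 7 ≤ 2 is false
  NOT on corporate VPN: yes → false
  source IP on allow-list: yes → true
  account age = 1489 days: 184 == 1489 is false
  device is managed: yes → true
  clearance level > 1: 4 > 1 is true
  MFA completed: no → false
  department ∈ {eng, legal, ops}: finance is not in the set → false
  session risk score = 74: 42 == 74 is false
  request region ∈ {sa-east, us-east}: sa-east is in the set → true
  request region = ap-south: sa-east == ap-south is false
  account age ≥ 203 days: 184 ≥ 203 is false
Combine:
[1.1.1.1.1] true OR false OR false OR false = true
[1.1.1.1] NOT true = false
[1.1.1] NOT false = true
[1.1.2.1.1] false OR false = false
[1.1.2.1] NOT false = true
[1.1.2.2] true OR false = true
[1.1.2] true → true = true
[1.1] true AND true = true
[1.2.1] true OR true OR false = true
[1.2.2.1] exactly-one(false, false) = false
[1.2.2] NOT false = true
[1.2.3] exactly-one(true, true) = false
[1.2] true AND true AND false = false
[1] true → false = false
[2] exactly-one(true, false, false) = true
[root] false AND true = false
Overall: false → denied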